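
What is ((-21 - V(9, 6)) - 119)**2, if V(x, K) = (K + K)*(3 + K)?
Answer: 61504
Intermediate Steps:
V(x, K) = 2*K*(3 + K) (V(x, K) = (2*K)*(3 + K) = 2*K*(3 + K))
((-21 - V(9, 6)) - 119)**2 = ((-21 - 2*6*(3 + 6)) - 119)**2 = ((-21 - 2*6*9) - 119)**2 = ((-21 - 1*108) - 119)**2 = ((-21 - 108) - 119)**2 = (-129 - 119)**2 = (-248)**2 = 61504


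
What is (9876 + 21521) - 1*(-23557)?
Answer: 54954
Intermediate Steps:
(9876 + 21521) - 1*(-23557) = 31397 + 23557 = 54954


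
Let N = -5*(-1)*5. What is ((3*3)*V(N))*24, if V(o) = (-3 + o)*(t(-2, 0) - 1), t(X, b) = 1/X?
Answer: -7128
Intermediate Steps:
N = 25 (N = 5*5 = 25)
V(o) = 9/2 - 3*o/2 (V(o) = (-3 + o)*(1/(-2) - 1) = (-3 + o)*(-½ - 1) = (-3 + o)*(-3/2) = 9/2 - 3*o/2)
((3*3)*V(N))*24 = ((3*3)*(9/2 - 3/2*25))*24 = (9*(9/2 - 75/2))*24 = (9*(-33))*24 = -297*24 = -7128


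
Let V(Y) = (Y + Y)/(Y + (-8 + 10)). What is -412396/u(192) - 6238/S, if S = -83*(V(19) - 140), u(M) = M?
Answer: -12419665819/5780784 ≈ -2148.4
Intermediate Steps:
V(Y) = 2*Y/(2 + Y) (V(Y) = (2*Y)/(Y + 2) = (2*Y)/(2 + Y) = 2*Y/(2 + Y))
S = 240866/21 (S = -83*(2*19/(2 + 19) - 140) = -83*(2*19/21 - 140) = -83*(2*19*(1/21) - 140) = -83*(38/21 - 140) = -83*(-2902/21) = 240866/21 ≈ 11470.)
-412396/u(192) - 6238/S = -412396/192 - 6238/240866/21 = -412396*1/192 - 6238*21/240866 = -103099/48 - 65499/120433 = -12419665819/5780784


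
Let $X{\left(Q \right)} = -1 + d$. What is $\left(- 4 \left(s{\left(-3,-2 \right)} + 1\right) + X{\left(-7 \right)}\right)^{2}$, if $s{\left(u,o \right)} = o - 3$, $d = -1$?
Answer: $196$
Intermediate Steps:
$s{\left(u,o \right)} = -3 + o$ ($s{\left(u,o \right)} = o - 3 = -3 + o$)
$X{\left(Q \right)} = -2$ ($X{\left(Q \right)} = -1 - 1 = -2$)
$\left(- 4 \left(s{\left(-3,-2 \right)} + 1\right) + X{\left(-7 \right)}\right)^{2} = \left(- 4 \left(\left(-3 - 2\right) + 1\right) - 2\right)^{2} = \left(- 4 \left(-5 + 1\right) - 2\right)^{2} = \left(\left(-4\right) \left(-4\right) - 2\right)^{2} = \left(16 - 2\right)^{2} = 14^{2} = 196$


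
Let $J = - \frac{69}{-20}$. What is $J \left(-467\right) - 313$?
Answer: $- \frac{38483}{20} \approx -1924.2$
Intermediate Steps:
$J = \frac{69}{20}$ ($J = \left(-69\right) \left(- \frac{1}{20}\right) = \frac{69}{20} \approx 3.45$)
$J \left(-467\right) - 313 = \frac{69}{20} \left(-467\right) - 313 = - \frac{32223}{20} - 313 = - \frac{38483}{20}$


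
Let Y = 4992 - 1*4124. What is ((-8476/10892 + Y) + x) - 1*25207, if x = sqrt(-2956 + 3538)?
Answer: -66277216/2723 + sqrt(582) ≈ -24316.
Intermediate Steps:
Y = 868 (Y = 4992 - 4124 = 868)
x = sqrt(582) ≈ 24.125
((-8476/10892 + Y) + x) - 1*25207 = ((-8476/10892 + 868) + sqrt(582)) - 1*25207 = ((-8476*1/10892 + 868) + sqrt(582)) - 25207 = ((-2119/2723 + 868) + sqrt(582)) - 25207 = (2361445/2723 + sqrt(582)) - 25207 = -66277216/2723 + sqrt(582)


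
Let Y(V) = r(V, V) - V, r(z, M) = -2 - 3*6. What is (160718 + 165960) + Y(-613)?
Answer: 327271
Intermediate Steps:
r(z, M) = -20 (r(z, M) = -2 - 18 = -20)
Y(V) = -20 - V
(160718 + 165960) + Y(-613) = (160718 + 165960) + (-20 - 1*(-613)) = 326678 + (-20 + 613) = 326678 + 593 = 327271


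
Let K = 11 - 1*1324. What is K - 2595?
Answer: -3908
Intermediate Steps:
K = -1313 (K = 11 - 1324 = -1313)
K - 2595 = -1313 - 2595 = -3908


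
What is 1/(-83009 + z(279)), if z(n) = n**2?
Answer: -1/5168 ≈ -0.00019350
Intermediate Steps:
1/(-83009 + z(279)) = 1/(-83009 + 279**2) = 1/(-83009 + 77841) = 1/(-5168) = -1/5168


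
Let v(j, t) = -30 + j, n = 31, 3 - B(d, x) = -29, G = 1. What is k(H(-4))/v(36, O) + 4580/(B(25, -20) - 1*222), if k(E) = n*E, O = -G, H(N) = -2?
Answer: -1963/57 ≈ -34.439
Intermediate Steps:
B(d, x) = 32 (B(d, x) = 3 - 1*(-29) = 3 + 29 = 32)
O = -1 (O = -1*1 = -1)
k(E) = 31*E
k(H(-4))/v(36, O) + 4580/(B(25, -20) - 1*222) = (31*(-2))/(-30 + 36) + 4580/(32 - 1*222) = -62/6 + 4580/(32 - 222) = -62*1/6 + 4580/(-190) = -31/3 + 4580*(-1/190) = -31/3 - 458/19 = -1963/57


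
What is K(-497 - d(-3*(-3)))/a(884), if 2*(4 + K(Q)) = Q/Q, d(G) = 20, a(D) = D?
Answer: -7/1768 ≈ -0.0039593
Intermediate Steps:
K(Q) = -7/2 (K(Q) = -4 + (Q/Q)/2 = -4 + (½)*1 = -4 + ½ = -7/2)
K(-497 - d(-3*(-3)))/a(884) = -7/2/884 = -7/2*1/884 = -7/1768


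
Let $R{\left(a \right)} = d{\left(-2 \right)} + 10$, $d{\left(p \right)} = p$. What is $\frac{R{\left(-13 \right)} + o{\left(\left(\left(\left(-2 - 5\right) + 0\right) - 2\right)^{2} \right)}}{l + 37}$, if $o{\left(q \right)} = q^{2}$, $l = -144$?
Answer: $- \frac{6569}{107} \approx -61.393$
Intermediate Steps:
$R{\left(a \right)} = 8$ ($R{\left(a \right)} = -2 + 10 = 8$)
$\frac{R{\left(-13 \right)} + o{\left(\left(\left(\left(-2 - 5\right) + 0\right) - 2\right)^{2} \right)}}{l + 37} = \frac{8 + \left(\left(\left(\left(-2 - 5\right) + 0\right) - 2\right)^{2}\right)^{2}}{-144 + 37} = \frac{8 + \left(\left(\left(-7 + 0\right) - 2\right)^{2}\right)^{2}}{-107} = \left(8 + \left(\left(-7 - 2\right)^{2}\right)^{2}\right) \left(- \frac{1}{107}\right) = \left(8 + \left(\left(-9\right)^{2}\right)^{2}\right) \left(- \frac{1}{107}\right) = \left(8 + 81^{2}\right) \left(- \frac{1}{107}\right) = \left(8 + 6561\right) \left(- \frac{1}{107}\right) = 6569 \left(- \frac{1}{107}\right) = - \frac{6569}{107}$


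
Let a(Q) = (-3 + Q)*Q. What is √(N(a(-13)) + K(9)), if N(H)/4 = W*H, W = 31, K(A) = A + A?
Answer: √25810 ≈ 160.65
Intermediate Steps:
K(A) = 2*A
a(Q) = Q*(-3 + Q)
N(H) = 124*H (N(H) = 4*(31*H) = 124*H)
√(N(a(-13)) + K(9)) = √(124*(-13*(-3 - 13)) + 2*9) = √(124*(-13*(-16)) + 18) = √(124*208 + 18) = √(25792 + 18) = √25810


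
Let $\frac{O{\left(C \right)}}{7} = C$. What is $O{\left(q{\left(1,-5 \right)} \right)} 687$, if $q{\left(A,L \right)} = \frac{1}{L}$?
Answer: $- \frac{4809}{5} \approx -961.8$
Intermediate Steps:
$O{\left(C \right)} = 7 C$
$O{\left(q{\left(1,-5 \right)} \right)} 687 = \frac{7}{-5} \cdot 687 = 7 \left(- \frac{1}{5}\right) 687 = \left(- \frac{7}{5}\right) 687 = - \frac{4809}{5}$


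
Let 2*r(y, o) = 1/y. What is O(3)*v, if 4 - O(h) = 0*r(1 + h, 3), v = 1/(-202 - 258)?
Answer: -1/115 ≈ -0.0086956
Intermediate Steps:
v = -1/460 (v = 1/(-460) = -1/460 ≈ -0.0021739)
r(y, o) = 1/(2*y)
O(h) = 4 (O(h) = 4 - 0*1/(2*(1 + h)) = 4 - 1*0 = 4 + 0 = 4)
O(3)*v = 4*(-1/460) = -1/115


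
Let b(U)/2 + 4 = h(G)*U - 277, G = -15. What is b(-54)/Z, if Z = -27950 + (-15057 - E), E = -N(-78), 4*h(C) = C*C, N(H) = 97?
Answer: 6637/42910 ≈ 0.15467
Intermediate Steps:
h(C) = C²/4 (h(C) = (C*C)/4 = C²/4)
E = -97 (E = -1*97 = -97)
b(U) = -562 + 225*U/2 (b(U) = -8 + 2*(((¼)*(-15)²)*U - 277) = -8 + 2*(((¼)*225)*U - 277) = -8 + 2*(225*U/4 - 277) = -8 + 2*(-277 + 225*U/4) = -8 + (-554 + 225*U/2) = -562 + 225*U/2)
Z = -42910 (Z = -27950 + (-15057 - 1*(-97)) = -27950 + (-15057 + 97) = -27950 - 14960 = -42910)
b(-54)/Z = (-562 + (225/2)*(-54))/(-42910) = (-562 - 6075)*(-1/42910) = -6637*(-1/42910) = 6637/42910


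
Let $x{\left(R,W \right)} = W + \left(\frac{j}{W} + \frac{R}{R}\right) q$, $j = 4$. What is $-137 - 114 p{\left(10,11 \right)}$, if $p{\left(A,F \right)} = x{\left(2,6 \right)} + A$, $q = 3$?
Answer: $-2531$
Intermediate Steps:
$x{\left(R,W \right)} = 3 + W + \frac{12}{W}$ ($x{\left(R,W \right)} = W + \left(\frac{4}{W} + \frac{R}{R}\right) 3 = W + \left(\frac{4}{W} + 1\right) 3 = W + \left(1 + \frac{4}{W}\right) 3 = W + \left(3 + \frac{12}{W}\right) = 3 + W + \frac{12}{W}$)
$p{\left(A,F \right)} = 11 + A$ ($p{\left(A,F \right)} = \left(3 + 6 + \frac{12}{6}\right) + A = \left(3 + 6 + 12 \cdot \frac{1}{6}\right) + A = \left(3 + 6 + 2\right) + A = 11 + A$)
$-137 - 114 p{\left(10,11 \right)} = -137 - 114 \left(11 + 10\right) = -137 - 2394 = -2531$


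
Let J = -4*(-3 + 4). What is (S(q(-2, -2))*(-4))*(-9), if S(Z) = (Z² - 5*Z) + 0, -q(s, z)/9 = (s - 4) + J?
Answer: 275400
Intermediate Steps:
J = -4 (J = -4*1 = -4)
q(s, z) = 72 - 9*s (q(s, z) = -9*((s - 4) - 4) = -9*((-4 + s) - 4) = -9*(-8 + s) = 72 - 9*s)
S(Z) = Z² - 5*Z
(S(q(-2, -2))*(-4))*(-9) = (((72 - 9*(-2))*(-5 + (72 - 9*(-2))))*(-4))*(-9) = (((72 + 18)*(-5 + (72 + 18)))*(-4))*(-9) = ((90*(-5 + 90))*(-4))*(-9) = ((90*85)*(-4))*(-9) = (7650*(-4))*(-9) = -30600*(-9) = 275400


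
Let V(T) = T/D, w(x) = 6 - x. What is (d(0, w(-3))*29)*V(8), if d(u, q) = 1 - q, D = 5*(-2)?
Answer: 928/5 ≈ 185.60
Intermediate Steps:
D = -10
V(T) = -T/10 (V(T) = T/(-10) = T*(-⅒) = -T/10)
(d(0, w(-3))*29)*V(8) = ((1 - (6 - 1*(-3)))*29)*(-⅒*8) = ((1 - (6 + 3))*29)*(-⅘) = ((1 - 1*9)*29)*(-⅘) = ((1 - 9)*29)*(-⅘) = -8*29*(-⅘) = -232*(-⅘) = 928/5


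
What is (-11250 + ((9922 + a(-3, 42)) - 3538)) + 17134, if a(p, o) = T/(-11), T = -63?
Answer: 135011/11 ≈ 12274.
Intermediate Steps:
a(p, o) = 63/11 (a(p, o) = -63/(-11) = -63*(-1/11) = 63/11)
(-11250 + ((9922 + a(-3, 42)) - 3538)) + 17134 = (-11250 + ((9922 + 63/11) - 3538)) + 17134 = (-11250 + (109205/11 - 3538)) + 17134 = (-11250 + 70287/11) + 17134 = -53463/11 + 17134 = 135011/11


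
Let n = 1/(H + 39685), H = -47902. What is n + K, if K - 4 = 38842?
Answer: 319197581/8217 ≈ 38846.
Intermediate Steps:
K = 38846 (K = 4 + 38842 = 38846)
n = -1/8217 (n = 1/(-47902 + 39685) = 1/(-8217) = -1/8217 ≈ -0.00012170)
n + K = -1/8217 + 38846 = 319197581/8217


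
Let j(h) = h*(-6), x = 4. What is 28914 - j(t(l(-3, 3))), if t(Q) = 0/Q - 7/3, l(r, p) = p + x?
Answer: 28900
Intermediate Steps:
l(r, p) = 4 + p (l(r, p) = p + 4 = 4 + p)
t(Q) = -7/3 (t(Q) = 0 - 7*⅓ = 0 - 7/3 = -7/3)
j(h) = -6*h
28914 - j(t(l(-3, 3))) = 28914 - (-6)*(-7)/3 = 28914 - 1*14 = 28914 - 14 = 28900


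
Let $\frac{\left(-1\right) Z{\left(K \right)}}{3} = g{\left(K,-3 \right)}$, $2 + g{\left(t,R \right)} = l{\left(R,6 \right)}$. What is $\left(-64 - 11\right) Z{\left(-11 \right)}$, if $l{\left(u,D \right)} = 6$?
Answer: $900$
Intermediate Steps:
$g{\left(t,R \right)} = 4$ ($g{\left(t,R \right)} = -2 + 6 = 4$)
$Z{\left(K \right)} = -12$ ($Z{\left(K \right)} = \left(-3\right) 4 = -12$)
$\left(-64 - 11\right) Z{\left(-11 \right)} = \left(-64 - 11\right) \left(-12\right) = \left(-75\right) \left(-12\right) = 900$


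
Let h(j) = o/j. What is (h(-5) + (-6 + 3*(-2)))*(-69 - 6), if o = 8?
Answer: 1020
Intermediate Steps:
h(j) = 8/j
(h(-5) + (-6 + 3*(-2)))*(-69 - 6) = (8/(-5) + (-6 + 3*(-2)))*(-69 - 6) = (8*(-⅕) + (-6 - 6))*(-75) = (-8/5 - 12)*(-75) = -68/5*(-75) = 1020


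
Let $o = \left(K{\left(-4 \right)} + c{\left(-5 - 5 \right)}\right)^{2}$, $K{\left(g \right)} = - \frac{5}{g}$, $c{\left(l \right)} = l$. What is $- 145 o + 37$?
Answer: $- \frac{177033}{16} \approx -11065.0$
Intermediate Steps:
$o = \frac{1225}{16}$ ($o = \left(- \frac{5}{-4} - 10\right)^{2} = \left(\left(-5\right) \left(- \frac{1}{4}\right) - 10\right)^{2} = \left(\frac{5}{4} - 10\right)^{2} = \left(- \frac{35}{4}\right)^{2} = \frac{1225}{16} \approx 76.563$)
$- 145 o + 37 = \left(-145\right) \frac{1225}{16} + 37 = - \frac{177625}{16} + 37 = - \frac{177033}{16}$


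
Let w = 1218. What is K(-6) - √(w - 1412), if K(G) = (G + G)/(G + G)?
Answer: 1 - I*√194 ≈ 1.0 - 13.928*I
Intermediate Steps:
K(G) = 1 (K(G) = (2*G)/((2*G)) = (2*G)*(1/(2*G)) = 1)
K(-6) - √(w - 1412) = 1 - √(1218 - 1412) = 1 - √(-194) = 1 - I*√194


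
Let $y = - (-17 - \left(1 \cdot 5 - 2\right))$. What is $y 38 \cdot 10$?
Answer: $7600$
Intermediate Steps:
$y = 20$ ($y = - (-17 - \left(5 - 2\right)) = - (-17 - 3) = \left(-1\right) \left(-20\right) = 20$)
$y 38 \cdot 10 = 20 \cdot 38 \cdot 10 = 760 \cdot 10 = 7600$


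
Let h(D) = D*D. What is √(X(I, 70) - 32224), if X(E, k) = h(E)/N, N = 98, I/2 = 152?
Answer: 4*I*√95798/7 ≈ 176.86*I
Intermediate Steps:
I = 304 (I = 2*152 = 304)
h(D) = D²
X(E, k) = E²/98
√(X(I, 70) - 32224) = √((1/98)*304² - 32224) = √((1/98)*92416 - 32224) = √(46208/49 - 32224) = √(-1532768/49) = 4*I*√95798/7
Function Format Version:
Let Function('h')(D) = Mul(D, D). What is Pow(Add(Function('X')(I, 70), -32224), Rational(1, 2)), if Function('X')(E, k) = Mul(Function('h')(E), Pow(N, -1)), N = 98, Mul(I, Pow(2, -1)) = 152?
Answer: Mul(Rational(4, 7), I, Pow(95798, Rational(1, 2))) ≈ Mul(176.86, I)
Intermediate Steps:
I = 304 (I = Mul(2, 152) = 304)
Function('h')(D) = Pow(D, 2)
Function('X')(E, k) = Mul(Rational(1, 98), Pow(E, 2)) (Function('X')(E, k) = Mul(Pow(E, 2), Pow(98, -1)) = Mul(Pow(E, 2), Rational(1, 98)) = Mul(Rational(1, 98), Pow(E, 2)))
Pow(Add(Function('X')(I, 70), -32224), Rational(1, 2)) = Pow(Add(Mul(Rational(1, 98), Pow(304, 2)), -32224), Rational(1, 2)) = Pow(Add(Mul(Rational(1, 98), 92416), -32224), Rational(1, 2)) = Pow(Add(Rational(46208, 49), -32224), Rational(1, 2)) = Pow(Rational(-1532768, 49), Rational(1, 2)) = Mul(Rational(4, 7), I, Pow(95798, Rational(1, 2)))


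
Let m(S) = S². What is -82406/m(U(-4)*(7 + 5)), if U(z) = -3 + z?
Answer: -41203/3528 ≈ -11.679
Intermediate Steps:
-82406/m(U(-4)*(7 + 5)) = -82406*1/((-3 - 4)²*(7 + 5)²) = -82406/((-7*12)²) = -82406/((-84)²) = -82406/7056 = -82406*1/7056 = -41203/3528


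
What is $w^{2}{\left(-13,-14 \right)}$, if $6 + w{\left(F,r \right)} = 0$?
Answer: $36$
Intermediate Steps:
$w{\left(F,r \right)} = -6$ ($w{\left(F,r \right)} = -6 + 0 = -6$)
$w^{2}{\left(-13,-14 \right)} = \left(-6\right)^{2} = 36$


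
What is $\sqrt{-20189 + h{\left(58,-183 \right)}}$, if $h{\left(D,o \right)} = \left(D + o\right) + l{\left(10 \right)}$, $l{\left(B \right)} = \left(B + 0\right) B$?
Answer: $3 i \sqrt{2246} \approx 142.18 i$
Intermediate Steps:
$l{\left(B \right)} = B^{2}$ ($l{\left(B \right)} = B B = B^{2}$)
$h{\left(D,o \right)} = 100 + D + o$ ($h{\left(D,o \right)} = \left(D + o\right) + 10^{2} = \left(D + o\right) + 100 = 100 + D + o$)
$\sqrt{-20189 + h{\left(58,-183 \right)}} = \sqrt{-20189 + \left(100 + 58 - 183\right)} = \sqrt{-20189 - 25} = \sqrt{-20214} = 3 i \sqrt{2246}$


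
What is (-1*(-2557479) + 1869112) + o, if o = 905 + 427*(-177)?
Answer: 4351917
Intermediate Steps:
o = -74674 (o = 905 - 75579 = -74674)
(-1*(-2557479) + 1869112) + o = (-1*(-2557479) + 1869112) - 74674 = (2557479 + 1869112) - 74674 = 4426591 - 74674 = 4351917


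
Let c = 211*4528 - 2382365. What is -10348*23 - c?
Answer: 1188953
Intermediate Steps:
c = -1426957 (c = 955408 - 2382365 = -1426957)
-10348*23 - c = -10348*23 - 1*(-1426957) = -238004 + 1426957 = 1188953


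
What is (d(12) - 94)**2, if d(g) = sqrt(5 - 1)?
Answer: 8464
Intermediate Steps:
d(g) = 2 (d(g) = sqrt(4) = 2)
(d(12) - 94)**2 = (2 - 94)**2 = (-92)**2 = 8464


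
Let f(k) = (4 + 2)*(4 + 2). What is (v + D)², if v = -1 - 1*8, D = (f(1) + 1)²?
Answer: 1849600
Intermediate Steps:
f(k) = 36 (f(k) = 6*6 = 36)
D = 1369 (D = (36 + 1)² = 37² = 1369)
v = -9 (v = -1 - 8 = -9)
(v + D)² = (-9 + 1369)² = 1360² = 1849600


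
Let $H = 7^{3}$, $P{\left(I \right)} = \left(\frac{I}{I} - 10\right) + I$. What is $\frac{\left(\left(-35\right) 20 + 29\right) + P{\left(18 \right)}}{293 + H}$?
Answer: $- \frac{331}{318} \approx -1.0409$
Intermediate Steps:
$P{\left(I \right)} = -9 + I$ ($P{\left(I \right)} = \left(1 - 10\right) + I = -9 + I$)
$H = 343$
$\frac{\left(\left(-35\right) 20 + 29\right) + P{\left(18 \right)}}{293 + H} = \frac{\left(\left(-35\right) 20 + 29\right) + \left(-9 + 18\right)}{293 + 343} = \frac{\left(-700 + 29\right) + 9}{636} = \left(-671 + 9\right) \frac{1}{636} = \left(-662\right) \frac{1}{636} = - \frac{331}{318}$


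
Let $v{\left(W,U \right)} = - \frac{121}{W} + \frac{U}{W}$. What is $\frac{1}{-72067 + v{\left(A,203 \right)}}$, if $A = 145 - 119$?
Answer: $- \frac{13}{936830} \approx -1.3877 \cdot 10^{-5}$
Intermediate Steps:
$A = 26$
$\frac{1}{-72067 + v{\left(A,203 \right)}} = \frac{1}{-72067 + \frac{-121 + 203}{26}} = \frac{1}{-72067 + \frac{1}{26} \cdot 82} = \frac{1}{-72067 + \frac{41}{13}} = \frac{1}{- \frac{936830}{13}} = - \frac{13}{936830}$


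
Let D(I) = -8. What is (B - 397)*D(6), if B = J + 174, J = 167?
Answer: 448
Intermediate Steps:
B = 341 (B = 167 + 174 = 341)
(B - 397)*D(6) = (341 - 397)*(-8) = -56*(-8) = 448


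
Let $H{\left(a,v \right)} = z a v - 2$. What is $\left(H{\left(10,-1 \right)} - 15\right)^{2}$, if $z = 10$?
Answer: $13689$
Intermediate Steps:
$H{\left(a,v \right)} = -2 + 10 a v$ ($H{\left(a,v \right)} = 10 a v - 2 = -2 + 10 a v$)
$\left(H{\left(10,-1 \right)} - 15\right)^{2} = \left(\left(-2 + 10 \cdot 10 \left(-1\right)\right) - 15\right)^{2} = \left(\left(-2 - 100\right) - 15\right)^{2} = \left(-102 - 15\right)^{2} = \left(-117\right)^{2} = 13689$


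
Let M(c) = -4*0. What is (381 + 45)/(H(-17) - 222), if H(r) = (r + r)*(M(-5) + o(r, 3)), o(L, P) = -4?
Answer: -213/43 ≈ -4.9535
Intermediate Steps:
M(c) = 0
H(r) = -8*r (H(r) = (r + r)*(0 - 4) = (2*r)*(-4) = -8*r)
(381 + 45)/(H(-17) - 222) = (381 + 45)/(-8*(-17) - 222) = 426/(136 - 222) = 426/(-86) = 426*(-1/86) = -213/43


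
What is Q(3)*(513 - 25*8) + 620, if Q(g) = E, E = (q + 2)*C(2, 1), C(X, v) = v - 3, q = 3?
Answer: -2510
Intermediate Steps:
C(X, v) = -3 + v
E = -10 (E = (3 + 2)*(-3 + 1) = 5*(-2) = -10)
Q(g) = -10
Q(3)*(513 - 25*8) + 620 = -10*(513 - 25*8) + 620 = -10*(513 - 200) + 620 = -10*313 + 620 = -3130 + 620 = -2510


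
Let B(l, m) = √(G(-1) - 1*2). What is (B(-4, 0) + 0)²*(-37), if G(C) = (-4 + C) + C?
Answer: 296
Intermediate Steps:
G(C) = -4 + 2*C
B(l, m) = 2*I*√2 (B(l, m) = √((-4 + 2*(-1)) - 1*2) = √((-4 - 2) - 2) = √(-6 - 2) = √(-8) = 2*I*√2)
(B(-4, 0) + 0)²*(-37) = (2*I*√2 + 0)²*(-37) = (2*I*√2)²*(-37) = -8*(-37) = 296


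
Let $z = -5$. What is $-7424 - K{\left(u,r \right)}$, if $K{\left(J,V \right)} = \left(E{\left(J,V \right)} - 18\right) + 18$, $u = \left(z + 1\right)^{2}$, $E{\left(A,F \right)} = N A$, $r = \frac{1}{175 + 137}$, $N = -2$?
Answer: $-7392$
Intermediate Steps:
$r = \frac{1}{312} \approx 0.0032051$
$E{\left(A,F \right)} = - 2 A$
$u = 16$ ($u = \left(-5 + 1\right)^{2} = \left(-4\right)^{2} = 16$)
$K{\left(J,V \right)} = - 2 J$ ($K{\left(J,V \right)} = \left(- 2 J - 18\right) + 18 = \left(-18 - 2 J\right) + 18 = - 2 J$)
$-7424 - K{\left(u,r \right)} = -7424 - \left(-2\right) 16 = -7424 - -32 = -7424 + 32 = -7392$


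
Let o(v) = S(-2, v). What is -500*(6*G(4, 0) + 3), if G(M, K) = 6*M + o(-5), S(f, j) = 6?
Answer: -91500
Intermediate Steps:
o(v) = 6
G(M, K) = 6 + 6*M (G(M, K) = 6*M + 6 = 6 + 6*M)
-500*(6*G(4, 0) + 3) = -500*(6*(6 + 6*4) + 3) = -500*(6*(6 + 24) + 3) = -500*(6*30 + 3) = -500*(180 + 3) = -500*183 = -91500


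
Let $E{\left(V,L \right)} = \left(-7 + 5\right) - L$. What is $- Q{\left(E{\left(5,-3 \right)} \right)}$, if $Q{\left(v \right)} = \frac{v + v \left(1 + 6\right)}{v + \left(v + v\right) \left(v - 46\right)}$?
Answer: $\frac{8}{89} \approx 0.089888$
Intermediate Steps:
$E{\left(V,L \right)} = -2 - L$
$Q{\left(v \right)} = \frac{8 v}{v + 2 v \left(-46 + v\right)}$ ($Q{\left(v \right)} = \frac{v + v 7}{v + 2 v \left(-46 + v\right)} = \frac{v + 7 v}{v + 2 v \left(-46 + v\right)} = \frac{8 v}{v + 2 v \left(-46 + v\right)}$)
$- Q{\left(E{\left(5,-3 \right)} \right)} = - \frac{8}{-91 + 2 \left(-2 - -3\right)} = - \frac{8}{-91 + 2 \left(-2 + 3\right)} = - \frac{8}{-91 + 2 \cdot 1} = - \frac{8}{-91 + 2} = - \frac{8}{-89} = - \frac{8 \left(-1\right)}{89} = \left(-1\right) \left(- \frac{8}{89}\right) = \frac{8}{89}$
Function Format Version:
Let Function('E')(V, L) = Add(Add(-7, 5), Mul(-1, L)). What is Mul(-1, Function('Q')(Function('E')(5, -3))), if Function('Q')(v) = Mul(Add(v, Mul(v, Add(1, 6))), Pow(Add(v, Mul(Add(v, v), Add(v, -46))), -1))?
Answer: Rational(8, 89) ≈ 0.089888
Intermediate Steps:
Function('E')(V, L) = Add(-2, Mul(-1, L))
Function('Q')(v) = Mul(8, v, Pow(Add(v, Mul(2, v, Add(-46, v))), -1)) (Function('Q')(v) = Mul(Add(v, Mul(v, 7)), Pow(Add(v, Mul(Mul(2, v), Add(-46, v))), -1)) = Mul(Add(v, Mul(7, v)), Pow(Add(v, Mul(2, v, Add(-46, v))), -1)) = Mul(Mul(8, v), Pow(Add(v, Mul(2, v, Add(-46, v))), -1)) = Mul(8, v, Pow(Add(v, Mul(2, v, Add(-46, v))), -1)))
Mul(-1, Function('Q')(Function('E')(5, -3))) = Mul(-1, Mul(8, Pow(Add(-91, Mul(2, Add(-2, Mul(-1, -3)))), -1))) = Mul(-1, Mul(8, Pow(Add(-91, Mul(2, Add(-2, 3))), -1))) = Mul(-1, Mul(8, Pow(Add(-91, Mul(2, 1)), -1))) = Mul(-1, Mul(8, Pow(Add(-91, 2), -1))) = Mul(-1, Mul(8, Pow(-89, -1))) = Mul(-1, Mul(8, Rational(-1, 89))) = Mul(-1, Rational(-8, 89)) = Rational(8, 89)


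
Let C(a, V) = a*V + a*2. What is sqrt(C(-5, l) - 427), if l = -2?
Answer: I*sqrt(427) ≈ 20.664*I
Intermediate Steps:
C(a, V) = 2*a + V*a (C(a, V) = V*a + 2*a = 2*a + V*a)
sqrt(C(-5, l) - 427) = sqrt(-5*(2 - 2) - 427) = sqrt(-5*0 - 427) = sqrt(0 - 427) = sqrt(-427) = I*sqrt(427)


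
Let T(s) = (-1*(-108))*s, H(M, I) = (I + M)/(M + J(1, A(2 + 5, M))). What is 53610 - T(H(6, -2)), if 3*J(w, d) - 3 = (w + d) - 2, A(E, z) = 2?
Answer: 589062/11 ≈ 53551.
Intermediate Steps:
J(w, d) = ⅓ + d/3 + w/3 (J(w, d) = 1 + ((w + d) - 2)/3 = 1 + ((d + w) - 2)/3 = 1 + (-2 + d + w)/3 = 1 + (-⅔ + d/3 + w/3) = ⅓ + d/3 + w/3)
H(M, I) = (I + M)/(4/3 + M) (H(M, I) = (I + M)/(M + (⅓ + (⅓)*2 + (⅓)*1)) = (I + M)/(M + (⅓ + ⅔ + ⅓)) = (I + M)/(M + 4/3) = (I + M)/(4/3 + M))
T(s) = 108*s
53610 - T(H(6, -2)) = 53610 - 108*3*(-2 + 6)/(4 + 3*6) = 53610 - 108*3*4/(4 + 18) = 53610 - 108*3*4/22 = 53610 - 108*3*(1/22)*4 = 53610 - 108*6/11 = 53610 - 1*648/11 = 53610 - 648/11 = 589062/11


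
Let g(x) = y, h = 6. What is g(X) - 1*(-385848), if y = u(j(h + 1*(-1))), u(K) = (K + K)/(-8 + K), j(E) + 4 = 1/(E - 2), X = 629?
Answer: 13504702/35 ≈ 3.8585e+5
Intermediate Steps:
j(E) = -4 + 1/(-2 + E) (j(E) = -4 + 1/(E - 2) = -4 + 1/(-2 + E))
u(K) = 2*K/(-8 + K) (u(K) = (2*K)/(-8 + K) = 2*K/(-8 + K))
y = 22/35 (y = 2*((9 - 4*(6 + 1*(-1)))/(-2 + (6 + 1*(-1))))/(-8 + (9 - 4*(6 + 1*(-1)))/(-2 + (6 + 1*(-1)))) = 2*((9 - 4*(6 - 1))/(-2 + (6 - 1)))/(-8 + (9 - 4*(6 - 1))/(-2 + (6 - 1))) = 2*((9 - 4*5)/(-2 + 5))/(-8 + (9 - 4*5)/(-2 + 5)) = 2*((9 - 20)/3)/(-8 + (9 - 20)/3) = 2*((⅓)*(-11))/(-8 + (⅓)*(-11)) = 2*(-11/3)/(-8 - 11/3) = 2*(-11/3)/(-35/3) = 2*(-11/3)*(-3/35) = 22/35 ≈ 0.62857)
g(x) = 22/35
g(X) - 1*(-385848) = 22/35 - 1*(-385848) = 22/35 + 385848 = 13504702/35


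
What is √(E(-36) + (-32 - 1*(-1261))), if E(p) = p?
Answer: √1193 ≈ 34.540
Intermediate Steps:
√(E(-36) + (-32 - 1*(-1261))) = √(-36 + (-32 - 1*(-1261))) = √(-36 + (-32 + 1261)) = √(-36 + 1229) = √1193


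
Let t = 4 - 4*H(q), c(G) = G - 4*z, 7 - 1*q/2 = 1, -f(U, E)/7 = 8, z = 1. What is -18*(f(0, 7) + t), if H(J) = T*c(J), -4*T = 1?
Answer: 792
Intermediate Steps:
f(U, E) = -56 (f(U, E) = -7*8 = -56)
T = -1/4 (T = -1/4*1 = -1/4 ≈ -0.25000)
q = 12 (q = 14 - 2*1 = 14 - 2 = 12)
c(G) = -4 + G (c(G) = G - 4*1 = G - 4 = -4 + G)
H(J) = 1 - J/4 (H(J) = -(-4 + J)/4 = 1 - J/4)
t = 12 (t = 4 - 4*(1 - 1/4*12) = 4 - 4*(1 - 3) = 4 - 4*(-2) = 4 + 8 = 12)
-18*(f(0, 7) + t) = -18*(-56 + 12) = -18*(-44) = 792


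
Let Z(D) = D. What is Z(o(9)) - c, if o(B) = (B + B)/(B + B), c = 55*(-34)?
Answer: 1871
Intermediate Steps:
c = -1870
o(B) = 1 (o(B) = (2*B)/((2*B)) = (2*B)*(1/(2*B)) = 1)
Z(o(9)) - c = 1 - 1*(-1870) = 1 + 1870 = 1871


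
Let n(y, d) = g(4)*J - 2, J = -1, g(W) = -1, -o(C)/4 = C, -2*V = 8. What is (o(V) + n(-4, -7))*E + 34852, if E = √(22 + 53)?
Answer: 34852 + 75*√3 ≈ 34982.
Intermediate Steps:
V = -4 (V = -½*8 = -4)
o(C) = -4*C
n(y, d) = -1 (n(y, d) = -1*(-1) - 2 = 1 - 2 = -1)
E = 5*√3 (E = √75 = 5*√3 ≈ 8.6602)
(o(V) + n(-4, -7))*E + 34852 = (-4*(-4) - 1)*(5*√3) + 34852 = (16 - 1)*(5*√3) + 34852 = 15*(5*√3) + 34852 = 75*√3 + 34852 = 34852 + 75*√3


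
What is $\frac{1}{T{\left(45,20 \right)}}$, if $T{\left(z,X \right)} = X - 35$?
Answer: $- \frac{1}{15} \approx -0.066667$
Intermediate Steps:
$T{\left(z,X \right)} = -35 + X$ ($T{\left(z,X \right)} = X - 35 = -35 + X$)
$\frac{1}{T{\left(45,20 \right)}} = \frac{1}{-35 + 20} = \frac{1}{-15} = - \frac{1}{15}$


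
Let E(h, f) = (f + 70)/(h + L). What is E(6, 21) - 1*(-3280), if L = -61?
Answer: 180309/55 ≈ 3278.3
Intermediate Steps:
E(h, f) = (70 + f)/(-61 + h) (E(h, f) = (f + 70)/(h - 61) = (70 + f)/(-61 + h))
E(6, 21) - 1*(-3280) = (70 + 21)/(-61 + 6) - 1*(-3280) = 91/(-55) + 3280 = -1/55*91 + 3280 = -91/55 + 3280 = 180309/55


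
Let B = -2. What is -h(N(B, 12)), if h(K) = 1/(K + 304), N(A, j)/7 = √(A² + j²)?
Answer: -76/21291 + 7*√37/42582 ≈ -0.0025696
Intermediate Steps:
N(A, j) = 7*√(A² + j²)
h(K) = 1/(304 + K)
-h(N(B, 12)) = -1/(304 + 7*√((-2)² + 12²)) = -1/(304 + 7*√(4 + 144)) = -1/(304 + 7*√148) = -1/(304 + 7*(2*√37)) = -1/(304 + 14*√37)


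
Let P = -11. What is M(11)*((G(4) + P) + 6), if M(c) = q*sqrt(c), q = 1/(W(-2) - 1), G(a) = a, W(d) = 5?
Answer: -sqrt(11)/4 ≈ -0.82916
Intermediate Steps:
q = 1/4 (q = 1/(5 - 1) = 1/4 ≈ 0.25000)
M(c) = sqrt(c)/4
M(11)*((G(4) + P) + 6) = (sqrt(11)/4)*((4 - 11) + 6) = (sqrt(11)/4)*(-7 + 6) = (sqrt(11)/4)*(-1) = -sqrt(11)/4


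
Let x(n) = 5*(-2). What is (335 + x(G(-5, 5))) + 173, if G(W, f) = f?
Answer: 498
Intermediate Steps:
x(n) = -10
(335 + x(G(-5, 5))) + 173 = (335 - 10) + 173 = 325 + 173 = 498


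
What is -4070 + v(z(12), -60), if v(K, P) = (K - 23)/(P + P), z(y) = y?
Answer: -488389/120 ≈ -4069.9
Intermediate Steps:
v(K, P) = (-23 + K)/(2*P) (v(K, P) = (-23 + K)/((2*P)) = (-23 + K)*(1/(2*P)) = (-23 + K)/(2*P))
-4070 + v(z(12), -60) = -4070 + (½)*(-23 + 12)/(-60) = -4070 + (½)*(-1/60)*(-11) = -4070 + 11/120 = -488389/120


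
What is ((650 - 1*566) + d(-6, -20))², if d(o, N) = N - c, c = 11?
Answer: 2809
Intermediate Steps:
d(o, N) = -11 + N (d(o, N) = N - 1*11 = N - 11 = -11 + N)
((650 - 1*566) + d(-6, -20))² = ((650 - 1*566) + (-11 - 20))² = ((650 - 566) - 31)² = (84 - 31)² = 53² = 2809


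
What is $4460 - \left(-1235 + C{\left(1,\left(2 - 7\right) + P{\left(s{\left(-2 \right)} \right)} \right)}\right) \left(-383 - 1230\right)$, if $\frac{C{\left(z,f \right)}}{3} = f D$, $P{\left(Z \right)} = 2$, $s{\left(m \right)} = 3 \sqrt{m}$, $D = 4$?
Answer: $-2045663$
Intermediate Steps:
$C{\left(z,f \right)} = 12 f$ ($C{\left(z,f \right)} = 3 f 4 = 3 \cdot 4 f = 12 f$)
$4460 - \left(-1235 + C{\left(1,\left(2 - 7\right) + P{\left(s{\left(-2 \right)} \right)} \right)}\right) \left(-383 - 1230\right) = 4460 - \left(-1235 + 12 \left(\left(2 - 7\right) + 2\right)\right) \left(-383 - 1230\right) = 4460 - \left(-1235 + 12 \left(-5 + 2\right)\right) \left(-1613\right) = 4460 - \left(-1235 + 12 \left(-3\right)\right) \left(-1613\right) = 4460 - \left(-1235 - 36\right) \left(-1613\right) = 4460 - \left(-1271\right) \left(-1613\right) = 4460 - 2050123 = -2045663$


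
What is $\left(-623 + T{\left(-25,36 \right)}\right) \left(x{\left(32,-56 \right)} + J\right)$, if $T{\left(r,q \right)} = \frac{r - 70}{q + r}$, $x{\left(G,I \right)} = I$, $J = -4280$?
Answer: $\frac{30126528}{11} \approx 2.7388 \cdot 10^{6}$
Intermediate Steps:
$T{\left(r,q \right)} = \frac{-70 + r}{q + r}$
$\left(-623 + T{\left(-25,36 \right)}\right) \left(x{\left(32,-56 \right)} + J\right) = \left(-623 + \frac{-70 - 25}{36 - 25}\right) \left(-56 - 4280\right) = \left(-623 + \frac{1}{11} \left(-95\right)\right) \left(-4336\right) = \left(-623 - \frac{95}{11}\right) \left(-4336\right) = \left(- \frac{6948}{11}\right) \left(-4336\right) = \frac{30126528}{11}$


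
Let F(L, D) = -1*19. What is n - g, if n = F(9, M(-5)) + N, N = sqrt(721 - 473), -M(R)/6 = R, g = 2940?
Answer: -2959 + 2*sqrt(62) ≈ -2943.3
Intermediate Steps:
M(R) = -6*R
F(L, D) = -19
N = 2*sqrt(62) (N = sqrt(248) = 2*sqrt(62) ≈ 15.748)
n = -19 + 2*sqrt(62) ≈ -3.2520
n - g = (-19 + 2*sqrt(62)) - 1*2940 = (-19 + 2*sqrt(62)) - 2940 = -2959 + 2*sqrt(62)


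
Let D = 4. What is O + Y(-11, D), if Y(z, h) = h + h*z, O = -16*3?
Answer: -88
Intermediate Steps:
O = -48
O + Y(-11, D) = -48 + 4*(1 - 11) = -48 + 4*(-10) = -48 - 40 = -88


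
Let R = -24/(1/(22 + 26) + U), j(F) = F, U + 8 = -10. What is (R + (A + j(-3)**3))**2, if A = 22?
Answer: 10004569/744769 ≈ 13.433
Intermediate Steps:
U = -18 (U = -8 - 10 = -18)
R = 1152/863 (R = -24/(1/(22 + 26) - 18) = -24/(1/48 - 18) = -24/(-863/48) = -24*(-48/863) = 1152/863 ≈ 1.3349)
(R + (A + j(-3)**3))**2 = (1152/863 + (22 + (-3)**3))**2 = (1152/863 + (22 - 27))**2 = (1152/863 - 5)**2 = (-3163/863)**2 = 10004569/744769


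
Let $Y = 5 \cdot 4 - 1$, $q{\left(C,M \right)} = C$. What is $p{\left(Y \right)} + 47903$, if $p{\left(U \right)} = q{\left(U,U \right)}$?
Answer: $47922$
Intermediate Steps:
$Y = 19$ ($Y = 20 - 1 = 19$)
$p{\left(U \right)} = U$
$p{\left(Y \right)} + 47903 = 19 + 47903 = 47922$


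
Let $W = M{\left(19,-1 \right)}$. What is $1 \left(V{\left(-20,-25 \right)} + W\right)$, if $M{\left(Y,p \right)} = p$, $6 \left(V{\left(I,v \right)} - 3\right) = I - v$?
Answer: $\frac{17}{6} \approx 2.8333$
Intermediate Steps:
$V{\left(I,v \right)} = 3 - \frac{v}{6} + \frac{I}{6}$ ($V{\left(I,v \right)} = 3 + \frac{I - v}{6} = 3 + \left(- \frac{v}{6} + \frac{I}{6}\right) = 3 - \frac{v}{6} + \frac{I}{6}$)
$W = -1$
$1 \left(V{\left(-20,-25 \right)} + W\right) = 1 \left(\left(3 - - \frac{25}{6} + \frac{1}{6} \left(-20\right)\right) - 1\right) = 1 \left(\left(3 + \frac{25}{6} - \frac{10}{3}\right) - 1\right) = 1 \left(\frac{23}{6} - 1\right) = 1 \cdot \frac{17}{6} = \frac{17}{6}$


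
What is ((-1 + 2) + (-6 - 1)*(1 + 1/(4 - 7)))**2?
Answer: 121/9 ≈ 13.444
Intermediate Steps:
((-1 + 2) + (-6 - 1)*(1 + 1/(4 - 7)))**2 = (1 - 7*(1 + 1/(-3)))**2 = (1 - 7*(1 - 1/3))**2 = (1 - 7*2/3)**2 = (1 - 14/3)**2 = (-11/3)**2 = 121/9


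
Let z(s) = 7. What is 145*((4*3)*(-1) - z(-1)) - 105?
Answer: -2860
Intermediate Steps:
145*((4*3)*(-1) - z(-1)) - 105 = 145*((4*3)*(-1) - 1*7) - 105 = 145*(12*(-1) - 7) - 105 = 145*(-12 - 7) - 105 = 145*(-19) - 105 = -2755 - 105 = -2860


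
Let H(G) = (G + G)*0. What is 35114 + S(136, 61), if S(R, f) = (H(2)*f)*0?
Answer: 35114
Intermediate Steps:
H(G) = 0 (H(G) = (2*G)*0 = 0)
S(R, f) = 0 (S(R, f) = (0*f)*0 = 0*0 = 0)
35114 + S(136, 61) = 35114 + 0 = 35114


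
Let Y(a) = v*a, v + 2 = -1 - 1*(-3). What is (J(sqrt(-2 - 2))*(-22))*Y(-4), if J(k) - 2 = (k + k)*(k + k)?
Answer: 0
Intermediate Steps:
v = 0 (v = -2 + (-1 - 1*(-3)) = -2 + (-1 + 3) = -2 + 2 = 0)
Y(a) = 0 (Y(a) = 0*a = 0)
J(k) = 2 + 4*k**2 (J(k) = 2 + (k + k)*(k + k) = 2 + (2*k)*(2*k) = 2 + 4*k**2)
(J(sqrt(-2 - 2))*(-22))*Y(-4) = ((2 + 4*(sqrt(-2 - 2))**2)*(-22))*0 = ((2 + 4*(sqrt(-4))**2)*(-22))*0 = ((2 + 4*(2*I)**2)*(-22))*0 = ((2 + 4*(-4))*(-22))*0 = ((2 - 16)*(-22))*0 = -14*(-22)*0 = 308*0 = 0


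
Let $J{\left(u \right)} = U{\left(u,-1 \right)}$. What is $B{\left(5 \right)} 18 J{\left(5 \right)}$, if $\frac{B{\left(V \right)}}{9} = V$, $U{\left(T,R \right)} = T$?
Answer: $4050$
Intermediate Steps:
$B{\left(V \right)} = 9 V$
$J{\left(u \right)} = u$
$B{\left(5 \right)} 18 J{\left(5 \right)} = 9 \cdot 5 \cdot 18 \cdot 5 = 45 \cdot 18 \cdot 5 = 810 \cdot 5 = 4050$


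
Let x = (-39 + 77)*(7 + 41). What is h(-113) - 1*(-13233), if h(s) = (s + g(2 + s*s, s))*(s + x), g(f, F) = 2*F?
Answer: -566796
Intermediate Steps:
x = 1824 (x = 38*48 = 1824)
h(s) = 3*s*(1824 + s) (h(s) = (s + 2*s)*(s + 1824) = (3*s)*(1824 + s) = 3*s*(1824 + s))
h(-113) - 1*(-13233) = 3*(-113)*(1824 - 113) - 1*(-13233) = 3*(-113)*1711 + 13233 = -580029 + 13233 = -566796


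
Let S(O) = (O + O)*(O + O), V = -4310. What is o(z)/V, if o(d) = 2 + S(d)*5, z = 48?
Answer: -23041/2155 ≈ -10.692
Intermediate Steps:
S(O) = 4*O² (S(O) = (2*O)*(2*O) = 4*O²)
o(d) = 2 + 20*d² (o(d) = 2 + (4*d²)*5 = 2 + 20*d²)
o(z)/V = (2 + 20*48²)/(-4310) = (2 + 20*2304)*(-1/4310) = (2 + 46080)*(-1/4310) = 46082*(-1/4310) = -23041/2155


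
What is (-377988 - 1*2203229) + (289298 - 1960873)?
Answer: -4252792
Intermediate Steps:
(-377988 - 1*2203229) + (289298 - 1960873) = (-377988 - 2203229) - 1671575 = -2581217 - 1671575 = -4252792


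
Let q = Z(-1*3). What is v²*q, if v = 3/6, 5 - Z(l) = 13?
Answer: -2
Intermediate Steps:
Z(l) = -8 (Z(l) = 5 - 1*13 = 5 - 13 = -8)
v = ½ (v = 3*(⅙) = ½ ≈ 0.50000)
q = -8
v²*q = (½)²*(-8) = (¼)*(-8) = -2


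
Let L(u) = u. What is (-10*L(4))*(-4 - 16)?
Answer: 800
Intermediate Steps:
(-10*L(4))*(-4 - 16) = (-10*4)*(-4 - 16) = -40*(-20) = 800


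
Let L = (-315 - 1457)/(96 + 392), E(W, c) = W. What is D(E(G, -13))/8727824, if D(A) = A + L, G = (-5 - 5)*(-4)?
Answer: 4437/1064794528 ≈ 4.1670e-6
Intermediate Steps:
G = 40 (G = -10*(-4) = 40)
L = -443/122 (L = -1772/488 = -1772*1/488 = -443/122 ≈ -3.6311)
D(A) = -443/122 + A (D(A) = A - 443/122 = -443/122 + A)
D(E(G, -13))/8727824 = (-443/122 + 40)/8727824 = (4437/122)*(1/8727824) = 4437/1064794528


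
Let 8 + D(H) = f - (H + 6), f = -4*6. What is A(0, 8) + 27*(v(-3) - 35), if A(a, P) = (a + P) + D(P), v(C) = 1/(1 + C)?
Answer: -1993/2 ≈ -996.50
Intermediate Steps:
f = -24
D(H) = -38 - H (D(H) = -8 + (-24 - (H + 6)) = -8 + (-24 - (6 + H)) = -8 + (-24 + (-6 - H)) = -8 + (-30 - H) = -38 - H)
A(a, P) = -38 + a (A(a, P) = (a + P) + (-38 - P) = (P + a) + (-38 - P) = -38 + a)
A(0, 8) + 27*(v(-3) - 35) = (-38 + 0) + 27*(1/(1 - 3) - 35) = -38 + 27*(1/(-2) - 35) = -38 + 27*(-½ - 35) = -38 + 27*(-71/2) = -38 - 1917/2 = -1993/2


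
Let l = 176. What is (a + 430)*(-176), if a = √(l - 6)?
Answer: -75680 - 176*√170 ≈ -77975.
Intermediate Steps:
a = √170 (a = √(176 - 6) = √170 ≈ 13.038)
(a + 430)*(-176) = (√170 + 430)*(-176) = (430 + √170)*(-176) = -75680 - 176*√170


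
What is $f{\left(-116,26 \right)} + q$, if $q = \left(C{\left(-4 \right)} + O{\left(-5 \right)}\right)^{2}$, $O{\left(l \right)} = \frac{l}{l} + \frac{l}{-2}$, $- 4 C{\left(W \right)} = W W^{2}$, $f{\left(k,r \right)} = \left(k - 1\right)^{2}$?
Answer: $\frac{56277}{4} \approx 14069.0$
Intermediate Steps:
$f{\left(k,r \right)} = \left(-1 + k\right)^{2}$
$C{\left(W \right)} = - \frac{W^{3}}{4}$ ($C{\left(W \right)} = - \frac{W W^{2}}{4} = - \frac{W^{3}}{4}$)
$O{\left(l \right)} = 1 - \frac{l}{2}$ ($O{\left(l \right)} = 1 + l \left(- \frac{1}{2}\right) = 1 - \frac{l}{2}$)
$q = \frac{1521}{4}$ ($q = \left(- \frac{\left(-4\right)^{3}}{4} + \left(1 - - \frac{5}{2}\right)\right)^{2} = \left(\left(- \frac{1}{4}\right) \left(-64\right) + \left(1 + \frac{5}{2}\right)\right)^{2} = \left(16 + \frac{7}{2}\right)^{2} = \left(\frac{39}{2}\right)^{2} = \frac{1521}{4} \approx 380.25$)
$f{\left(-116,26 \right)} + q = \left(-1 - 116\right)^{2} + \frac{1521}{4} = \left(-117\right)^{2} + \frac{1521}{4} = 13689 + \frac{1521}{4} = \frac{56277}{4}$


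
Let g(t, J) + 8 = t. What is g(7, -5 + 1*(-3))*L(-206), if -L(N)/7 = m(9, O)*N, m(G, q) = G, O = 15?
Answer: -12978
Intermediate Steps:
g(t, J) = -8 + t
L(N) = -63*N
g(7, -5 + 1*(-3))*L(-206) = (-8 + 7)*(-63*(-206)) = -1*12978 = -12978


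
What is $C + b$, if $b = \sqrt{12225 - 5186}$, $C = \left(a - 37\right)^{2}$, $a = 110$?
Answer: $5329 + \sqrt{7039} \approx 5412.9$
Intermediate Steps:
$C = 5329$ ($C = \left(110 - 37\right)^{2} = 73^{2} = 5329$)
$b = \sqrt{7039} \approx 83.899$
$C + b = 5329 + \sqrt{7039}$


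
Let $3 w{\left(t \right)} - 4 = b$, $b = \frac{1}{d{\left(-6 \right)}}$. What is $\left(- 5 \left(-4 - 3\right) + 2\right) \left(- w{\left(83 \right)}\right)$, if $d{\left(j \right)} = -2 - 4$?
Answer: $- \frac{851}{18} \approx -47.278$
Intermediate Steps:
$d{\left(j \right)} = -6$
$b = - \frac{1}{6}$ ($b = \frac{1}{-6} = - \frac{1}{6} \approx -0.16667$)
$w{\left(t \right)} = \frac{23}{18}$ ($w{\left(t \right)} = \frac{4}{3} + \frac{1}{3} \left(- \frac{1}{6}\right) = \frac{4}{3} - \frac{1}{18} = \frac{23}{18}$)
$\left(- 5 \left(-4 - 3\right) + 2\right) \left(- w{\left(83 \right)}\right) = \left(- 5 \left(-4 - 3\right) + 2\right) \left(\left(-1\right) \frac{23}{18}\right) = \left(\left(-5\right) \left(-7\right) + 2\right) \left(- \frac{23}{18}\right) = \left(35 + 2\right) \left(- \frac{23}{18}\right) = 37 \left(- \frac{23}{18}\right) = - \frac{851}{18}$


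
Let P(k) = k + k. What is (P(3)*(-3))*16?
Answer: -288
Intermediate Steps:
P(k) = 2*k
(P(3)*(-3))*16 = ((2*3)*(-3))*16 = (6*(-3))*16 = -18*16 = -288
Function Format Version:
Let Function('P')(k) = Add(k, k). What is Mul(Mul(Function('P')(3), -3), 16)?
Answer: -288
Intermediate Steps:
Function('P')(k) = Mul(2, k)
Mul(Mul(Function('P')(3), -3), 16) = Mul(Mul(Mul(2, 3), -3), 16) = Mul(Mul(6, -3), 16) = Mul(-18, 16) = -288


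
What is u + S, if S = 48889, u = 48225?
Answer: 97114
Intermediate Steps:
u + S = 48225 + 48889 = 97114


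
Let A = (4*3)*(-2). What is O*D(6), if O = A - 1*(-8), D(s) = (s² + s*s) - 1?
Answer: -1136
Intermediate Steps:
D(s) = -1 + 2*s² (D(s) = (s² + s²) - 1 = 2*s² - 1 = -1 + 2*s²)
A = -24 (A = 12*(-2) = -24)
O = -16 (O = -24 - 1*(-8) = -24 + 8 = -16)
O*D(6) = -16*(-1 + 2*6²) = -16*(-1 + 2*36) = -16*(-1 + 72) = -16*71 = -1136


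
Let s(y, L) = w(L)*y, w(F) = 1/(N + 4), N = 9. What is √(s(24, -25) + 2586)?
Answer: 3*√48594/13 ≈ 50.871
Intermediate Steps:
w(F) = 1/13 (w(F) = 1/(9 + 4) = 1/13)
s(y, L) = y/13
√(s(24, -25) + 2586) = √((1/13)*24 + 2586) = √(24/13 + 2586) = √(33642/13) = 3*√48594/13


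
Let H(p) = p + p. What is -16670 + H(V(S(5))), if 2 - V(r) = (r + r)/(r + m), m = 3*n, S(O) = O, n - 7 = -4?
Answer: -116672/7 ≈ -16667.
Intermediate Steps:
n = 3 (n = 7 - 4 = 3)
m = 9 (m = 3*3 = 9)
V(r) = 2 - 2*r/(9 + r) (V(r) = 2 - (r + r)/(r + 9) = 2 - 2*r/(9 + r))
H(p) = 2*p
-16670 + H(V(S(5))) = -16670 + 2*(18/(9 + 5)) = -16670 + 2*(18/14) = -16670 + 2*(18*(1/14)) = -16670 + 2*(9/7) = -16670 + 18/7 = -116672/7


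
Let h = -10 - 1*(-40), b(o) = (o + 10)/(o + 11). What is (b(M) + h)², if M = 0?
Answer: 115600/121 ≈ 955.37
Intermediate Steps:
b(o) = (10 + o)/(11 + o)
h = 30 (h = -10 + 40 = 30)
(b(M) + h)² = ((10 + 0)/(11 + 0) + 30)² = (10/11 + 30)² = (340/11)² = 115600/121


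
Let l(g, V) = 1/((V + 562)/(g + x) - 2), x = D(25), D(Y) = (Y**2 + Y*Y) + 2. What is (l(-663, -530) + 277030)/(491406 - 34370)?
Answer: 317475791/523763256 ≈ 0.60614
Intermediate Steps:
D(Y) = 2 + 2*Y**2 (D(Y) = (Y**2 + Y**2) + 2 = 2*Y**2 + 2 = 2 + 2*Y**2)
x = 1252 (x = 2 + 2*25**2 = 2 + 2*625 = 2 + 1250 = 1252)
l(g, V) = 1/(-2 + (562 + V)/(1252 + g)) (l(g, V) = 1/((V + 562)/(g + 1252) - 2) = 1/((562 + V)/(1252 + g) - 2) = 1/(-2 + (562 + V)/(1252 + g)))
(l(-663, -530) + 277030)/(491406 - 34370) = ((1252 - 663)/(-1942 - 530 - 2*(-663)) + 277030)/(491406 - 34370) = (589/(-1942 - 530 + 1326) + 277030)/457036 = (589/(-1146) + 277030)*(1/457036) = (-1/1146*589 + 277030)*(1/457036) = (-589/1146 + 277030)*(1/457036) = (317475791/1146)*(1/457036) = 317475791/523763256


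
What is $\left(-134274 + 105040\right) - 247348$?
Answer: $-276582$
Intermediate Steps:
$\left(-134274 + 105040\right) - 247348 = -29234 - 247348 = -276582$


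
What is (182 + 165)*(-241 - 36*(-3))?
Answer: -46151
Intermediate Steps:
(182 + 165)*(-241 - 36*(-3)) = 347*(-241 - 12*(-9)) = 347*(-241 + 108) = 347*(-133) = -46151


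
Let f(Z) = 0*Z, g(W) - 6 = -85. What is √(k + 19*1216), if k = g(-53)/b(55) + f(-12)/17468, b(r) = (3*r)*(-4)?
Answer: √2516038635/330 ≈ 152.00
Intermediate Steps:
g(W) = -79 (g(W) = 6 - 85 = -79)
b(r) = -12*r
f(Z) = 0
k = 79/660 (k = -79/((-12*55)) + 0/17468 = -79/(-660) + 0*(1/17468) = -79*(-1/660) + 0 = 79/660 + 0 = 79/660 ≈ 0.11970)
√(k + 19*1216) = √(79/660 + 19*1216) = √(79/660 + 23104) = √(15248719/660) = √2516038635/330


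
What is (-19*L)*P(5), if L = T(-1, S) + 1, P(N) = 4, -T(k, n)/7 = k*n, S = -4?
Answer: 2052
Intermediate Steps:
T(k, n) = -7*k*n
L = -27 (L = -7*(-1)*(-4) + 1 = -28 + 1 = -27)
(-19*L)*P(5) = -19*(-27)*4 = 513*4 = 2052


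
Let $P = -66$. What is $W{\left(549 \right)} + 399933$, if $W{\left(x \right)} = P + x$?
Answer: $400416$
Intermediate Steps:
$W{\left(x \right)} = -66 + x$
$W{\left(549 \right)} + 399933 = \left(-66 + 549\right) + 399933 = 483 + 399933 = 400416$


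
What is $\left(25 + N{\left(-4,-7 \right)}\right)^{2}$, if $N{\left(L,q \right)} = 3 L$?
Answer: $169$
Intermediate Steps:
$\left(25 + N{\left(-4,-7 \right)}\right)^{2} = \left(25 + 3 \left(-4\right)\right)^{2} = \left(25 - 12\right)^{2} = 13^{2} = 169$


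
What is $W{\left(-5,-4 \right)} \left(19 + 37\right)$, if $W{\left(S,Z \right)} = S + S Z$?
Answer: $840$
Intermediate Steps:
$W{\left(-5,-4 \right)} \left(19 + 37\right) = - 5 \left(1 - 4\right) \left(19 + 37\right) = \left(-5\right) \left(-3\right) 56 = 15 \cdot 56 = 840$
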